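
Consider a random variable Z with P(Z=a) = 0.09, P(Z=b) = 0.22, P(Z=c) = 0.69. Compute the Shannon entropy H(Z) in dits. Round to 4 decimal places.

0.3500 dits

H(Z) = −Σ p·log₁₀ p.
  −(0.09)·log₁₀(0.09) = 0.09412
  −(0.22)·log₁₀(0.22) = 0.14467
  −(0.69)·log₁₀(0.69) = 0.11119
Sum: 0.09412 + 0.14467 + 0.11119 = 0.3500 dits.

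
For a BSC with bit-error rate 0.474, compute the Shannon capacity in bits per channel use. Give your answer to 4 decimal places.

0.0020 bits

Binary symmetric channel: C = 1 − h₂(ε) where h₂ is the binary entropy function.
h₂(0.474) = −0.474·log₂0.474 − 0.526·log₂0.526 = 0.9980.
C = 1 − 0.9980 = 0.0020 bits per channel use.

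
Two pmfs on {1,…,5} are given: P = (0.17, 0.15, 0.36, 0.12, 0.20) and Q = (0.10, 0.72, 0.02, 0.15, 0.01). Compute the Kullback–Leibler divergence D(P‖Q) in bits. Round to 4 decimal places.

D(P‖Q) = Σ p·log₂(p/q).
  0.17·log₂(0.17/0.10) = 0.13014
  0.15·log₂(0.15/0.72) = -0.33946
  0.36·log₂(0.36/0.02) = 1.50117
  0.12·log₂(0.12/0.15) = -0.03863
  0.20·log₂(0.20/0.01) = 0.86439
D(P‖Q) = 2.1176 bits.

2.1176 bits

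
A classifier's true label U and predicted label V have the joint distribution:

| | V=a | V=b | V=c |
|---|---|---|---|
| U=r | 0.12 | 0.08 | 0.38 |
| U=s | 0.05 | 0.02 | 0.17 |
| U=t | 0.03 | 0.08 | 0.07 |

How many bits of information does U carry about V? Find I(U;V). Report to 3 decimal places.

Marginals: p(U) = (0.5800, 0.2400, 0.1800), p(V) = (0.2000, 0.1800, 0.6200).
I(U;V) = Σ p(x,y)·log₂[p(x,y)/(p(x)p(y))].
  (r,a): 0.12·log₂(1.0345) = 0.0059
  (r,b): 0.08·log₂(0.7663) = -0.0307
  (r,c): 0.38·log₂(1.0567) = 0.0303
  (s,a): 0.05·log₂(1.0417) = 0.0029
  (s,b): 0.02·log₂(0.4630) = -0.0222
  (s,c): 0.17·log₂(1.1425) = 0.0327
  (t,a): 0.03·log₂(0.8333) = -0.0079
  (t,b): 0.08·log₂(2.4691) = 0.1043
  (t,c): 0.07·log₂(0.6272) = -0.0471
Sum = 0.068 bits.

0.068 bits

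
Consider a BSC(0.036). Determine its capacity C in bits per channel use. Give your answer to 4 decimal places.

Binary symmetric channel: C = 1 − h₂(ε) where h₂ is the binary entropy function.
h₂(0.036) = −0.036·log₂0.036 − 0.964·log₂0.964 = 0.2236.
C = 1 − 0.2236 = 0.7764 bits per channel use.

0.7764 bits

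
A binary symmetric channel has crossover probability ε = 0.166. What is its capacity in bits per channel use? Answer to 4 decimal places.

Binary symmetric channel: C = 1 − h₂(ε) where h₂ is the binary entropy function.
h₂(0.166) = −0.166·log₂0.166 − 0.834·log₂0.834 = 0.6485.
C = 1 − 0.6485 = 0.3515 bits per channel use.

0.3515 bits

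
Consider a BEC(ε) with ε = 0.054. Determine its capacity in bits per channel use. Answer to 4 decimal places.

0.9460 bits

Binary erasure channel: capacity C = 1 − ε.
C = 1 − 0.054 = 0.9460 bits per channel use.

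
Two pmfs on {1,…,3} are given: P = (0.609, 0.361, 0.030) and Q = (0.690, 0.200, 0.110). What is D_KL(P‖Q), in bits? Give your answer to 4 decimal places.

D(P‖Q) = Σ p·log₂(p/q).
  0.609·log₂(0.609/0.690) = -0.10971
  0.361·log₂(0.361/0.200) = 0.30757
  0.030·log₂(0.030/0.110) = -0.05623
D(P‖Q) = 0.1416 bits.

0.1416 bits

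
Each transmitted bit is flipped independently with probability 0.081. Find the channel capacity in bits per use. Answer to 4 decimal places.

Binary symmetric channel: C = 1 − h₂(ε) where h₂ is the binary entropy function.
h₂(0.081) = −0.081·log₂0.081 − 0.919·log₂0.919 = 0.4057.
C = 1 − 0.4057 = 0.5943 bits per channel use.

0.5943 bits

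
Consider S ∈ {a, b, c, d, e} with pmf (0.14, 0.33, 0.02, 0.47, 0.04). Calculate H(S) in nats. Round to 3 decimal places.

1.203 nats

H(S) = −Σ p·ln p.
  −(0.14)·ln(0.14) = 0.2753
  −(0.33)·ln(0.33) = 0.3659
  −(0.02)·ln(0.02) = 0.0782
  −(0.47)·ln(0.47) = 0.3549
  −(0.04)·ln(0.04) = 0.1288
Sum: 0.2753 + 0.3659 + 0.0782 + 0.3549 + 0.1288 = 1.203 nats.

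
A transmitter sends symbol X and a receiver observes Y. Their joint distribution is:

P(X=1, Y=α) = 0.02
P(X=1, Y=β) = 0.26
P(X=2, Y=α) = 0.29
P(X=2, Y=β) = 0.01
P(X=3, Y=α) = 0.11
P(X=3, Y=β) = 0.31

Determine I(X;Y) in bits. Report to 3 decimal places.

0.466 bits

Marginals: p(X) = (0.2800, 0.3000, 0.4200), p(Y) = (0.4200, 0.5800).
I(X;Y) = H(X) + H(Y) − H(X,Y).
H(X) = 1.5610, H(Y) = 0.9815, H(X,Y) = 2.0766.
I(X;Y) = 1.5610 + 0.9815 − 2.0766 = 0.466 bits.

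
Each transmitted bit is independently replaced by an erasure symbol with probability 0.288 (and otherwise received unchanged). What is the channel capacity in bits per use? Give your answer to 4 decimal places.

Binary erasure channel: capacity C = 1 − ε.
C = 1 − 0.288 = 0.7120 bits per channel use.

0.7120 bits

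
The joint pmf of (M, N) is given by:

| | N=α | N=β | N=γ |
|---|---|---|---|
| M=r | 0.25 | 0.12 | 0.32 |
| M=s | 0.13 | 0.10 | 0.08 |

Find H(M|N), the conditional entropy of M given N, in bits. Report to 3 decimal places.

Chain rule: H(M|N) = H(M,N) − H(N).
Marginals: p(M) = (0.6900, 0.3100), p(N) = (0.3800, 0.2200, 0.4000).
H(M,N) = 2.3994 bits; H(N) = 1.5398 bits.
H(M|N) = 2.3994 − 1.5398 = 0.860 bits.

0.860 bits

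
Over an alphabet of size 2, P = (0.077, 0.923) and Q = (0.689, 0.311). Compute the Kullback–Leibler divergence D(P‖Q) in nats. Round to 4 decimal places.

D(P‖Q) = Σ p·ln(p/q).
  0.077·ln(0.077/0.689) = -0.16874
  0.923·ln(0.923/0.311) = 1.00407
D(P‖Q) = 0.8353 nats.

0.8353 nats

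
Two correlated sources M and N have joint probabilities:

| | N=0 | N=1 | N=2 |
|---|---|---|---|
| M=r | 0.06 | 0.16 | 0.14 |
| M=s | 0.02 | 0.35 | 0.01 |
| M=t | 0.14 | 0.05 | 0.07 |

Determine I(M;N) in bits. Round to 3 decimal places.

0.341 bits

Marginals: p(M) = (0.3600, 0.3800, 0.2600), p(N) = (0.2200, 0.5600, 0.2200).
I(M;N) = H(M) + H(N) − H(M,N).
H(M) = 1.5664, H(N) = 1.4296, H(M,N) = 2.6548.
I(M;N) = 1.5664 + 1.4296 − 2.6548 = 0.341 bits.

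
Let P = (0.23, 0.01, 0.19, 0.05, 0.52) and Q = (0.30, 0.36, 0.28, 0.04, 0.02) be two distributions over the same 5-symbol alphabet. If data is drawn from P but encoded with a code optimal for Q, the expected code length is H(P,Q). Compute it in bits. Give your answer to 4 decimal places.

3.9302 bits

H(P,Q) = −Σ p·log₂ q.
  −0.23·log₂(0.30) = 0.39950
  −0.01·log₂(0.36) = 0.01474
  −0.19·log₂(0.28) = 0.34894
  −0.05·log₂(0.04) = 0.23219
  −0.52·log₂(0.02) = 2.93481
H(P,Q) = 3.9302 bits.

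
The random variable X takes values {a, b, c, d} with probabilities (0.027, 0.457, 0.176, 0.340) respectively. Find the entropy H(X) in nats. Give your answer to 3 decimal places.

1.128 nats

H(X) = −Σ p·ln p.
  −(0.027)·ln(0.027) = 0.0975
  −(0.457)·ln(0.457) = 0.3579
  −(0.176)·ln(0.176) = 0.3058
  −(0.340)·ln(0.340) = 0.3668
Sum: 0.0975 + 0.3579 + 0.3058 + 0.3668 = 1.128 nats.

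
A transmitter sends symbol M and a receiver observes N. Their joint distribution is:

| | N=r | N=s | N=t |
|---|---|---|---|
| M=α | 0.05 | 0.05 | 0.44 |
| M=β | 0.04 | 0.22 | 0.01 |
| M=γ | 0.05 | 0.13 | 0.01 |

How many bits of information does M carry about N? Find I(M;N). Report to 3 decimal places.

Marginals: p(M) = (0.5400, 0.2700, 0.1900), p(N) = (0.1400, 0.4000, 0.4600).
I(M;N) = Σ p(x,y)·log₂[p(x,y)/(p(x)p(y))].
  (α,r): 0.05·log₂(0.6614) = -0.0298
  (α,s): 0.05·log₂(0.2315) = -0.1056
  (α,t): 0.44·log₂(1.7713) = 0.3629
  (β,r): 0.04·log₂(1.0582) = 0.0033
  (β,s): 0.22·log₂(2.0370) = 0.2258
  (β,t): 0.01·log₂(0.0805) = -0.0363
  (γ,r): 0.05·log₂(1.8797) = 0.0455
  (γ,s): 0.13·log₂(1.7105) = 0.1007
  (γ,t): 0.01·log₂(0.1144) = -0.0313
Sum = 0.535 bits.

0.535 bits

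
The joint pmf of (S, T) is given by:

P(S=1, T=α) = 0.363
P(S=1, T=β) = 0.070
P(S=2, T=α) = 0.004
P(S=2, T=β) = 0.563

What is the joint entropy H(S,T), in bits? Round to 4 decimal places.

1.2977 bits

H(S,T) = −Σ p(x,y)·log₂ p(x,y) over all 4 cells.
  cell (1,α): −0.363·log₂0.363 = 0.53069
  cell (1,β): −0.070·log₂0.070 = 0.26856
  cell (2,α): −0.004·log₂0.004 = 0.03186
  cell (2,β): −0.563·log₂0.563 = 0.46661
Sum = 1.2977 bits.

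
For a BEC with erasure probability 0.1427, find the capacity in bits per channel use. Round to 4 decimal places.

Binary erasure channel: capacity C = 1 − ε.
C = 1 − 0.1427 = 0.8573 bits per channel use.

0.8573 bits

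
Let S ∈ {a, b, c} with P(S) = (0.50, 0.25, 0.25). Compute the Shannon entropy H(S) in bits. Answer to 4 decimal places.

1.5000 bits

H(S) = −Σ p·log₂ p.
  −(0.50)·log₂(0.50) = 0.50000
  −(0.25)·log₂(0.25) = 0.50000
  −(0.25)·log₂(0.25) = 0.50000
Sum: 0.50000 + 0.50000 + 0.50000 = 1.5000 bits.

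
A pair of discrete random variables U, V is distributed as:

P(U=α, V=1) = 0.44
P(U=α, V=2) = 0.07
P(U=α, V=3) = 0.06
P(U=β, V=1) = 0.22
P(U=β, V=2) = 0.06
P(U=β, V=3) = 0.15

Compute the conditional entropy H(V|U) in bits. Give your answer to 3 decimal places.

Marginals: p(U) = (0.5700, 0.4300), p(V) = (0.6600, 0.1300, 0.2100).
H(V|U) = Σ p(U) · H(V|U=·).
  U=α: p=0.5700, H(V|U=α) = 1.0017
  U=β: p=0.4300, H(V|U=β) = 1.4211
Weighted sum = 1.182 bits.

1.182 bits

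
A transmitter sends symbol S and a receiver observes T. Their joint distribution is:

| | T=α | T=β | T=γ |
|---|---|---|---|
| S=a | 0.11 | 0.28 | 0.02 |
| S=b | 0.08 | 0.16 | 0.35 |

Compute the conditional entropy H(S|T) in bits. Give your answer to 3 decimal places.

0.715 bits

Chain rule: H(S|T) = H(S,T) − H(T).
Marginals: p(S) = (0.4100, 0.5900), p(T) = (0.1900, 0.4400, 0.3700).
H(S,T) = 2.2220 bits; H(T) = 1.5071 bits.
H(S|T) = 2.2220 − 1.5071 = 0.715 bits.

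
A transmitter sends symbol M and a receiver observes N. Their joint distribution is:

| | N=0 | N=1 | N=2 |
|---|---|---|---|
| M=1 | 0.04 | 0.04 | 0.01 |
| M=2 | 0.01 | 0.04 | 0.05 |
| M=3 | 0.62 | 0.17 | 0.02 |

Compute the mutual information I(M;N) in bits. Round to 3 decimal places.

0.188 bits

Marginals: p(M) = (0.0900, 0.1000, 0.8100), p(N) = (0.6700, 0.2500, 0.0800).
I(M;N) = H(M) + H(N) − H(M,N).
H(M) = 0.8911, H(N) = 1.1786, H(M,N) = 1.8813.
I(M;N) = 0.8911 + 1.1786 − 1.8813 = 0.188 bits.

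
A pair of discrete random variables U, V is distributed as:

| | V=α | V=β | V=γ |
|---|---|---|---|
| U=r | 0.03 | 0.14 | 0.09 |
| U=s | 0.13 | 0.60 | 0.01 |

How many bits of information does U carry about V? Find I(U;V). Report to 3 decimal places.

Marginals: p(U) = (0.2600, 0.7400), p(V) = (0.1600, 0.7400, 0.1000).
I(U;V) = H(U) + H(V) − H(U,V).
H(U) = 0.8267, H(V) = 1.0767, H(U,V) = 1.7528.
I(U;V) = 0.8267 + 1.0767 − 1.7528 = 0.151 bits.

0.151 bits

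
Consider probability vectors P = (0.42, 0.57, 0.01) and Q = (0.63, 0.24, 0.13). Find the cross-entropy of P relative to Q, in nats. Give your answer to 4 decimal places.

1.0279 nats

H(P,Q) = −Σ p·ln q.
  −0.42·ln(0.63) = 0.19405
  −0.57·ln(0.24) = 0.81346
  −0.01·ln(0.13) = 0.02040
H(P,Q) = 1.0279 nats.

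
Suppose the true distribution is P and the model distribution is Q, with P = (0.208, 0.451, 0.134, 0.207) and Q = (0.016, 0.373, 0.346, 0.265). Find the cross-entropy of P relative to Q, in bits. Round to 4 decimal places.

2.4843 bits

H(P,Q) = −Σ p·log₂ q.
  −0.208·log₂(0.016) = 1.24088
  −0.451·log₂(0.373) = 0.64166
  −0.134·log₂(0.346) = 0.20517
  −0.207·log₂(0.265) = 0.39660
H(P,Q) = 2.4843 bits.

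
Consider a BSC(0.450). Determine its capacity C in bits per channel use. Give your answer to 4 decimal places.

Binary symmetric channel: C = 1 − h₂(ε) where h₂ is the binary entropy function.
h₂(0.450) = −0.450·log₂0.450 − 0.550·log₂0.550 = 0.9928.
C = 1 − 0.9928 = 0.0072 bits per channel use.

0.0072 bits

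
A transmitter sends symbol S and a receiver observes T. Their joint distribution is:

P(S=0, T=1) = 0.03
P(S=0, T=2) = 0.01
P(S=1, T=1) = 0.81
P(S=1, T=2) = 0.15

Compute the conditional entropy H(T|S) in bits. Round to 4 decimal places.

Marginals: p(S) = (0.0400, 0.9600), p(T) = (0.8400, 0.1600).
H(T|S) = Σ p(S) · H(T|S=·).
  S=0: p=0.0400, H(T|S=0) = 0.8113
  S=1: p=0.9600, H(T|S=1) = 0.6253
Weighted sum = 0.6327 bits.

0.6327 bits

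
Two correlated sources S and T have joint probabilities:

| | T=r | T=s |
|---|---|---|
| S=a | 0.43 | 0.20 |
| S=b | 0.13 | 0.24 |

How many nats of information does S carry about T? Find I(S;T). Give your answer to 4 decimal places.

0.0524 nats

Marginals: p(S) = (0.6300, 0.3700), p(T) = (0.5600, 0.4400).
I(S;T) = H(S) + H(T) − H(S,T).
H(S) = 0.6590, H(T) = 0.6859, H(S,T) = 1.2925.
I(S;T) = 0.6590 + 0.6859 − 1.2925 = 0.0524 nats.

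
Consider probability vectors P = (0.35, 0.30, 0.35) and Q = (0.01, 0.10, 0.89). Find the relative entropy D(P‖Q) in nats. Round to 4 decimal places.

D(P‖Q) = Σ p·ln(p/q).
  0.35·ln(0.35/0.01) = 1.24437
  0.30·ln(0.30/0.10) = 0.32958
  0.35·ln(0.35/0.89) = -0.32665
D(P‖Q) = 1.2473 nats.

1.2473 nats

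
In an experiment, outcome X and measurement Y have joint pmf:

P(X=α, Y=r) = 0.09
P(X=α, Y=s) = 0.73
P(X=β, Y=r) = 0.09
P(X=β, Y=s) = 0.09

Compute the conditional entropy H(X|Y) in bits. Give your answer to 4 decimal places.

Chain rule: H(X|Y) = H(X,Y) − H(Y).
Marginals: p(X) = (0.8200, 0.1800), p(Y) = (0.1800, 0.8200).
H(X,Y) = 1.2694 bits; H(Y) = 0.6801 bits.
H(X|Y) = 1.2694 − 0.6801 = 0.5893 bits.

0.5893 bits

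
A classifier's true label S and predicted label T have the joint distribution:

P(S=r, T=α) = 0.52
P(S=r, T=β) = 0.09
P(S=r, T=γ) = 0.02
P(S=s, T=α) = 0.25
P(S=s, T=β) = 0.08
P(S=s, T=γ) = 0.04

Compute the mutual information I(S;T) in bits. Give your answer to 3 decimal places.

Marginals: p(S) = (0.6300, 0.3700), p(T) = (0.7700, 0.1700, 0.0600).
I(S;T) = Σ p(x,y)·log₂[p(x,y)/(p(x)p(y))].
  (r,α): 0.52·log₂(1.0719) = 0.0521
  (r,β): 0.09·log₂(0.8403) = -0.0226
  (r,γ): 0.02·log₂(0.5291) = -0.0184
  (s,α): 0.25·log₂(0.8775) = -0.0471
  (s,β): 0.08·log₂(1.2719) = 0.0278
  (s,γ): 0.04·log₂(1.8018) = 0.0340
Sum = 0.026 bits.

0.026 bits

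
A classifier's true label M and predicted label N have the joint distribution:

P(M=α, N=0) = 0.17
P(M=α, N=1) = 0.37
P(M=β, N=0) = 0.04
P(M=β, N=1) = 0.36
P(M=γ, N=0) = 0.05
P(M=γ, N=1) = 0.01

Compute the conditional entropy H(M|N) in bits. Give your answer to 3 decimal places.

Marginals: p(M) = (0.5400, 0.4000, 0.0600), p(N) = (0.2600, 0.7400).
H(M|N) = Σ p(N) · H(M|N=·).
  N=0: p=0.2600, H(M|N=0) = 1.2737
  N=1: p=0.7400, H(M|N=1) = 1.0896
Weighted sum = 1.137 bits.

1.137 bits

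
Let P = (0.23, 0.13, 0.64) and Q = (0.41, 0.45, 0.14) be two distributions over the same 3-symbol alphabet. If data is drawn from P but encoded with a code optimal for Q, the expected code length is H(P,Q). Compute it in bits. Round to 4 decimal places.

2.2610 bits

H(P,Q) = −Σ p·log₂ q.
  −0.23·log₂(0.41) = 0.29585
  −0.13·log₂(0.45) = 0.14976
  −0.64·log₂(0.14) = 1.81536
H(P,Q) = 2.2610 bits.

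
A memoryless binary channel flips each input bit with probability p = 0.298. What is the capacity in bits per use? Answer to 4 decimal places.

Binary symmetric channel: C = 1 − h₂(ε) where h₂ is the binary entropy function.
h₂(0.298) = −0.298·log₂0.298 − 0.702·log₂0.702 = 0.8788.
C = 1 − 0.8788 = 0.1212 bits per channel use.

0.1212 bits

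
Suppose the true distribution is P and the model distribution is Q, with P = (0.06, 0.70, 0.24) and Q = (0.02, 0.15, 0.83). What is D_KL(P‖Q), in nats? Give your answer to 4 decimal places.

D(P‖Q) = Σ p·ln(p/q).
  0.06·ln(0.06/0.02) = 0.06592
  0.70·ln(0.70/0.15) = 1.07831
  0.24·ln(0.24/0.83) = -0.29779
D(P‖Q) = 0.8464 nats.

0.8464 nats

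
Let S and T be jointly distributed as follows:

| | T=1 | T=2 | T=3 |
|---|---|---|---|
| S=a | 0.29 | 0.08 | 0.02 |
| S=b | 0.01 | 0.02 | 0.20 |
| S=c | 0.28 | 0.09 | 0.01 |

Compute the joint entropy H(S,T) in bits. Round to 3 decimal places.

2.459 bits

H(S,T) = −Σ p(x,y)·log₂ p(x,y) over all 9 cells.
  cell (a,1): −0.29·log₂0.29 = 0.5179
  cell (a,2): −0.08·log₂0.08 = 0.2915
  cell (a,3): −0.02·log₂0.02 = 0.1129
  cell (b,1): −0.01·log₂0.01 = 0.0664
  cell (b,2): −0.02·log₂0.02 = 0.1129
  cell (b,3): −0.20·log₂0.20 = 0.4644
  cell (c,1): −0.28·log₂0.28 = 0.5142
  cell (c,2): −0.09·log₂0.09 = 0.3127
  cell (c,3): −0.01·log₂0.01 = 0.0664
Sum = 2.459 bits.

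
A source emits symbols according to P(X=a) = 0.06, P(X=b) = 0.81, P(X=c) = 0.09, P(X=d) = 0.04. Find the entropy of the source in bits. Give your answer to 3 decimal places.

0.988 bits

H(X) = −Σ p·log₂ p.
  −(0.06)·log₂(0.06) = 0.2435
  −(0.81)·log₂(0.81) = 0.2462
  −(0.09)·log₂(0.09) = 0.3127
  −(0.04)·log₂(0.04) = 0.1858
Sum: 0.2435 + 0.2462 + 0.3127 + 0.1858 = 0.988 bits.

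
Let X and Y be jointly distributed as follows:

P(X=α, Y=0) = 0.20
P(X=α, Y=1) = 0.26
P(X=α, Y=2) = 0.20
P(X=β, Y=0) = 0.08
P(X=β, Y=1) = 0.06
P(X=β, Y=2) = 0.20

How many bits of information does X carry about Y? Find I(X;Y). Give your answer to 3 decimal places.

0.060 bits

Marginals: p(X) = (0.6600, 0.3400), p(Y) = (0.2800, 0.3200, 0.4000).
I(X;Y) = H(X) + H(Y) − H(X,Y).
H(X) = 0.9248, H(Y) = 1.5690, H(X,Y) = 2.4335.
I(X;Y) = 0.9248 + 1.5690 − 2.4335 = 0.060 bits.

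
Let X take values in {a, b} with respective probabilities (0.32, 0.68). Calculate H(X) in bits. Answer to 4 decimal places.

0.9044 bits

H(X) = −Σ p·log₂ p.
  −(0.32)·log₂(0.32) = 0.52603
  −(0.68)·log₂(0.68) = 0.37835
Sum: 0.52603 + 0.37835 = 0.9044 bits.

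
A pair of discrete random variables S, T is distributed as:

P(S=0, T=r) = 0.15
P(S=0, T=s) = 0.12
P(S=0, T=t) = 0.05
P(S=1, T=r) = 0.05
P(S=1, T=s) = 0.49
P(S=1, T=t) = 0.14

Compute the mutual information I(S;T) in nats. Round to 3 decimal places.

0.102 nats

Marginals: p(S) = (0.3200, 0.6800), p(T) = (0.2000, 0.6100, 0.1900).
I(S;T) = Σ p(x,y)·ln[p(x,y)/(p(x)p(y))].
  (0,r): 0.15·ln(2.3438) = 0.1278
  (0,s): 0.12·ln(0.6148) = -0.0584
  (0,t): 0.05·ln(0.8224) = -0.0098
  (1,r): 0.05·ln(0.3676) = -0.0500
  (1,s): 0.49·ln(1.1813) = 0.0816
  (1,t): 0.14·ln(1.0836) = 0.0112
Sum = 0.102 nats.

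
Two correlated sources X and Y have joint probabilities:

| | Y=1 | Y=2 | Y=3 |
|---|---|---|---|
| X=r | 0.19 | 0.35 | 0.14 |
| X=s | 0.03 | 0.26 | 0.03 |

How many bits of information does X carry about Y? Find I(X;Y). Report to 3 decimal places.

0.063 bits

Marginals: p(X) = (0.6800, 0.3200), p(Y) = (0.2200, 0.6100, 0.1700).
I(X;Y) = Σ p(x,y)·log₂[p(x,y)/(p(x)p(y))].
  (r,1): 0.19·log₂(1.2701) = 0.0655
  (r,2): 0.35·log₂(0.8438) = -0.0858
  (r,3): 0.14·log₂(1.2111) = 0.0387
  (s,1): 0.03·log₂(0.4261) = -0.0369
  (s,2): 0.26·log₂(1.3320) = 0.1075
  (s,3): 0.03·log₂(0.5515) = -0.0258
Sum = 0.063 bits.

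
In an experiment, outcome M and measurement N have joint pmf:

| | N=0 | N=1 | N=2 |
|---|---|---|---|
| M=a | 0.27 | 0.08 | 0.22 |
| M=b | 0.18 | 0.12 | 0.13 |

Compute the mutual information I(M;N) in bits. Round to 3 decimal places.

Marginals: p(M) = (0.5700, 0.4300), p(N) = (0.4500, 0.2000, 0.3500).
I(M;N) = H(M) + H(N) − H(M,N).
H(M) = 0.9858, H(N) = 1.5129, H(M,N) = 2.4771.
I(M;N) = 0.9858 + 1.5129 − 2.4771 = 0.022 bits.

0.022 bits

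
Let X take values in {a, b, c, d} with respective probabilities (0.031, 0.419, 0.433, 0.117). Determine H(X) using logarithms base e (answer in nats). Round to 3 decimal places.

H(X) = −Σ p·ln p.
  −(0.031)·ln(0.031) = 0.1077
  −(0.419)·ln(0.419) = 0.3645
  −(0.433)·ln(0.433) = 0.3624
  −(0.117)·ln(0.117) = 0.2510
Sum: 0.1077 + 0.3645 + 0.3624 + 0.2510 = 1.086 nats.

1.086 nats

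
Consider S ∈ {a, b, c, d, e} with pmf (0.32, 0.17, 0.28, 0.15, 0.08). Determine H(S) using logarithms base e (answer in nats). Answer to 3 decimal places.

1.509 nats

H(S) = −Σ p·ln p.
  −(0.32)·ln(0.32) = 0.3646
  −(0.17)·ln(0.17) = 0.3012
  −(0.28)·ln(0.28) = 0.3564
  −(0.15)·ln(0.15) = 0.2846
  −(0.08)·ln(0.08) = 0.2021
Sum: 0.3646 + 0.3012 + 0.3564 + 0.2846 + 0.2021 = 1.509 nats.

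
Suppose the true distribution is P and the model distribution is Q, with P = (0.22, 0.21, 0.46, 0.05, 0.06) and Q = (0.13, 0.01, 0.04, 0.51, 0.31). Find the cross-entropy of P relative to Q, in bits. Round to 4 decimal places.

H(P,Q) = −Σ p·log₂ q.
  −0.22·log₂(0.13) = 0.64755
  −0.21·log₂(0.01) = 1.39521
  −0.46·log₂(0.04) = 2.13617
  −0.05·log₂(0.51) = 0.04857
  −0.06·log₂(0.31) = 0.10138
H(P,Q) = 4.3289 bits.

4.3289 bits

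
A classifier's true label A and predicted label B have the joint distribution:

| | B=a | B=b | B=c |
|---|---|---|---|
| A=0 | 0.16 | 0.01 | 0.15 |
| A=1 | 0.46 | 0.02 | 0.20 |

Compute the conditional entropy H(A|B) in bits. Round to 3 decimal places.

Chain rule: H(A|B) = H(A,B) − H(B).
Marginals: p(A) = (0.3200, 0.6800), p(B) = (0.6200, 0.0300, 0.3500).
H(A,B) = 1.9926 bits; H(B) = 1.1095 bits.
H(A|B) = 1.9926 − 1.1095 = 0.883 bits.

0.883 bits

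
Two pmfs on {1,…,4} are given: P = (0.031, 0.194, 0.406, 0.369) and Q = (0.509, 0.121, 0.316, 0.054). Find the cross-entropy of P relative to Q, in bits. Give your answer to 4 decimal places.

H(P,Q) = −Σ p·log₂ q.
  −0.031·log₂(0.509) = 0.03020
  −0.194·log₂(0.121) = 0.59110
  −0.406·log₂(0.316) = 0.67477
  −0.369·log₂(0.054) = 1.55382
H(P,Q) = 2.8499 bits.

2.8499 bits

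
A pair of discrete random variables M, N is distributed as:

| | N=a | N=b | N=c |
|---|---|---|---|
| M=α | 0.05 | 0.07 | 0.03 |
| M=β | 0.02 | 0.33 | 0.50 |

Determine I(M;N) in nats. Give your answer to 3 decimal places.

Marginals: p(M) = (0.1500, 0.8500), p(N) = (0.0700, 0.4000, 0.5300).
I(M;N) = H(M) + H(N) − H(M,N).
H(M) = 0.4227, H(N) = 0.8891, H(M,N) = 1.2318.
I(M;N) = 0.4227 + 0.8891 − 1.2318 = 0.080 nats.

0.080 nats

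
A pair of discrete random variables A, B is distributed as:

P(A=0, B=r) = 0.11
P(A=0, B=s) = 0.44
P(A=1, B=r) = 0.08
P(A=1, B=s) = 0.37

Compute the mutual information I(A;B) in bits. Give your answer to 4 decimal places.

0.0006 bits

Marginals: p(A) = (0.5500, 0.4500), p(B) = (0.1900, 0.8100).
I(A;B) = H(A) + H(B) − H(A,B).
H(A) = 0.9928, H(B) = 0.7015, H(A,B) = 1.6937.
I(A;B) = 0.9928 + 0.7015 − 1.6937 = 0.0006 bits.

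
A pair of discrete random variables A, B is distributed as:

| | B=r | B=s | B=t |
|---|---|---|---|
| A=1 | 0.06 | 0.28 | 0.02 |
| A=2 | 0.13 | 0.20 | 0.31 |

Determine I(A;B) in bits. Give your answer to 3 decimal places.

Marginals: p(A) = (0.3600, 0.6400), p(B) = (0.1900, 0.4800, 0.3300).
I(A;B) = Σ p(x,y)·log₂[p(x,y)/(p(x)p(y))].
  (1,r): 0.06·log₂(0.8772) = -0.0113
  (1,s): 0.28·log₂(1.6204) = 0.1950
  (1,t): 0.02·log₂(0.1684) = -0.0514
  (2,r): 0.13·log₂(1.0691) = 0.0125
  (2,s): 0.20·log₂(0.6510) = -0.1238
  (2,t): 0.31·log₂(1.4678) = 0.1716
Sum = 0.193 bits.

0.193 bits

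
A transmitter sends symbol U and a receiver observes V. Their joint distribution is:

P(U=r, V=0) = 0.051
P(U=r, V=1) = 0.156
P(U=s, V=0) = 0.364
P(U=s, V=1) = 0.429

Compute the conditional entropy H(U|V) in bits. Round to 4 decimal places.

Marginals: p(U) = (0.2070, 0.7930), p(V) = (0.4150, 0.5850).
H(U|V) = Σ p(V) · H(U|V=·).
  V=0: p=0.4150, H(U|V=0) = 0.5376
  V=1: p=0.5850, H(U|V=1) = 0.8366
Weighted sum = 0.7125 bits.

0.7125 bits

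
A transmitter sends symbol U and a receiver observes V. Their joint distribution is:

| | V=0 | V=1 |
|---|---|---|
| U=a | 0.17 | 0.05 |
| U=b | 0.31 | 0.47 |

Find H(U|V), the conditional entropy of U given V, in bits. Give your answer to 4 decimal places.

0.6876 bits

Marginals: p(U) = (0.2200, 0.7800), p(V) = (0.4800, 0.5200).
H(U|V) = Σ p(V) · H(U|V=·).
  V=0: p=0.4800, H(U|V=0) = 0.9377
  V=1: p=0.5200, H(U|V=1) = 0.4567
Weighted sum = 0.6876 bits.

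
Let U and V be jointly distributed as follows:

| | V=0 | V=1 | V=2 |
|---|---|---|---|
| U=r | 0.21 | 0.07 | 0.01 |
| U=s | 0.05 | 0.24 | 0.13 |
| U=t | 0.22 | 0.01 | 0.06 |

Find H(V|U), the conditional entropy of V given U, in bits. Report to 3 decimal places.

Marginals: p(U) = (0.2900, 0.4200, 0.2900), p(V) = (0.4800, 0.3200, 0.2000).
H(V|U) = Σ p(U) · H(V|U=·).
  U=r: p=0.2900, H(V|U=r) = 0.9997
  U=s: p=0.4200, H(V|U=s) = 1.3505
  U=t: p=0.2900, H(V|U=t) = 0.9401
Weighted sum = 1.130 bits.

1.130 bits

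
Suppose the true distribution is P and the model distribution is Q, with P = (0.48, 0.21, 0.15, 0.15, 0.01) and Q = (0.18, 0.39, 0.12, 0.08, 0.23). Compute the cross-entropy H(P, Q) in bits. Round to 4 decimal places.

H(P,Q) = −Σ p·log₂ q.
  −0.48·log₂(0.18) = 1.18749
  −0.21·log₂(0.39) = 0.28528
  −0.15·log₂(0.12) = 0.45883
  −0.15·log₂(0.08) = 0.54658
  −0.01·log₂(0.23) = 0.02120
H(P,Q) = 2.4994 bits.

2.4994 bits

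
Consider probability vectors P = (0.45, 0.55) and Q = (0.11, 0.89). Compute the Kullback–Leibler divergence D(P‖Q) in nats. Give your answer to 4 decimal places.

D(P‖Q) = Σ p·ln(p/q).
  0.45·ln(0.45/0.11) = 0.63395
  0.55·ln(0.55/0.89) = -0.26472
D(P‖Q) = 0.3692 nats.

0.3692 nats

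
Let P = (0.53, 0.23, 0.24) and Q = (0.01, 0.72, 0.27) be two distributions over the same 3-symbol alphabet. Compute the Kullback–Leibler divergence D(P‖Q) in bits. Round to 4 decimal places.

D(P‖Q) = Σ p·log₂(p/q).
  0.53·log₂(0.53/0.01) = 3.03580
  0.23·log₂(0.23/0.72) = -0.37866
  0.24·log₂(0.24/0.27) = -0.04078
D(P‖Q) = 2.6164 bits.

2.6164 bits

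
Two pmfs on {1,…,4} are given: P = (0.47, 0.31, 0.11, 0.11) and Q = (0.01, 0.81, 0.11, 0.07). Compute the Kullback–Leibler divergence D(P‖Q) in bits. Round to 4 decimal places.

2.2528 bits

D(P‖Q) = Σ p·log₂(p/q).
  0.47·log₂(0.47/0.01) = 2.61066
  0.31·log₂(0.31/0.81) = -0.42955
  0.11·log₂(0.11/0.11) = 0.00000
  0.11·log₂(0.11/0.07) = 0.07173
D(P‖Q) = 2.2528 bits.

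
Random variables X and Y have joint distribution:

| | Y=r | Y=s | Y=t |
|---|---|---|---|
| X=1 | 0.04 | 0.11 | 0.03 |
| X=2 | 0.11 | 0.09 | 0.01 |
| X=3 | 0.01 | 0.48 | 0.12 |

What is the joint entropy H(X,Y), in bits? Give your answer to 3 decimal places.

2.359 bits

H(X,Y) = −Σ p(x,y)·log₂ p(x,y) over all 9 cells.
  cell (1,r): −0.04·log₂0.04 = 0.1858
  cell (1,s): −0.11·log₂0.11 = 0.3503
  cell (1,t): −0.03·log₂0.03 = 0.1518
  cell (2,r): −0.11·log₂0.11 = 0.3503
  cell (2,s): −0.09·log₂0.09 = 0.3127
  cell (2,t): −0.01·log₂0.01 = 0.0664
  cell (3,r): −0.01·log₂0.01 = 0.0664
  cell (3,s): −0.48·log₂0.48 = 0.5083
  cell (3,t): −0.12·log₂0.12 = 0.3671
Sum = 2.359 bits.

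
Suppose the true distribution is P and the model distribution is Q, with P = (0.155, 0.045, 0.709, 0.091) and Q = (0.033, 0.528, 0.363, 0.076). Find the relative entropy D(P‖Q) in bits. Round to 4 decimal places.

D(P‖Q) = Σ p·log₂(p/q).
  0.155·log₂(0.155/0.033) = 0.34592
  0.045·log₂(0.045/0.528) = -0.15986
  0.709·log₂(0.709/0.363) = 0.68476
  0.091·log₂(0.091/0.076) = 0.02365
D(P‖Q) = 0.8945 bits.

0.8945 bits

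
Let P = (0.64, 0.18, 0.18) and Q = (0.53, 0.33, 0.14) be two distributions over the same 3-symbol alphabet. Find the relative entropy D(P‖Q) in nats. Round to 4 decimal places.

D(P‖Q) = Σ p·ln(p/q).
  0.64·ln(0.64/0.53) = 0.12070
  0.18·ln(0.18/0.33) = -0.10910
  0.18·ln(0.18/0.14) = 0.04524
D(P‖Q) = 0.0568 nats.

0.0568 nats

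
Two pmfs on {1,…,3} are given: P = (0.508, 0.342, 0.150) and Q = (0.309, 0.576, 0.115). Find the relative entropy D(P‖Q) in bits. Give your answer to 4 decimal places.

0.1646 bits

D(P‖Q) = Σ p·log₂(p/q).
  0.508·log₂(0.508/0.309) = 0.36435
  0.342·log₂(0.342/0.576) = -0.25721
  0.150·log₂(0.150/0.115) = 0.05750
D(P‖Q) = 0.1646 bits.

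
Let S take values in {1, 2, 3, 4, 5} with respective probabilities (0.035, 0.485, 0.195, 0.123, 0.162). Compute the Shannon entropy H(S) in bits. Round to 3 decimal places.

H(S) = −Σ p·log₂ p.
  −(0.035)·log₂(0.035) = 0.1693
  −(0.485)·log₂(0.485) = 0.5063
  −(0.195)·log₂(0.195) = 0.4599
  −(0.123)·log₂(0.123) = 0.3719
  −(0.162)·log₂(0.162) = 0.4254
Sum: 0.1693 + 0.5063 + 0.4599 + 0.3719 + 0.4254 = 1.933 bits.

1.933 bits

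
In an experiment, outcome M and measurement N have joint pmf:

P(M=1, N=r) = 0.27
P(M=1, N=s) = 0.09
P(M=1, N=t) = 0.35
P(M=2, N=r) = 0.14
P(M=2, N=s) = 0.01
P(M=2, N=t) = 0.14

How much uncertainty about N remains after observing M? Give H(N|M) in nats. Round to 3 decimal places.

0.932 nats

Marginals: p(M) = (0.7100, 0.2900), p(N) = (0.4100, 0.1000, 0.4900).
H(N|M) = Σ p(M) · H(N|M=·).
  M=1: p=0.7100, H(N|M=1) = 0.9782
  M=2: p=0.2900, H(N|M=2) = 0.8192
Weighted sum = 0.932 nats.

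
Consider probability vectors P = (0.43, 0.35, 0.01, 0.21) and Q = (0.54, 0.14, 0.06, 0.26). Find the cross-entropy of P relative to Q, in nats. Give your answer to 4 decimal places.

1.2641 nats

H(P,Q) = −Σ p·ln q.
  −0.43·ln(0.54) = 0.26496
  −0.35·ln(0.14) = 0.68814
  −0.01·ln(0.06) = 0.02813
  −0.21·ln(0.26) = 0.28289
H(P,Q) = 1.2641 nats.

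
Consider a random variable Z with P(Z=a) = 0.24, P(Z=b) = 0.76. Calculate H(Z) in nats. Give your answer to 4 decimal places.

H(Z) = −Σ p·ln p.
  −(0.24)·ln(0.24) = 0.34251
  −(0.76)·ln(0.76) = 0.20857
Sum: 0.34251 + 0.20857 = 0.5511 nats.

0.5511 nats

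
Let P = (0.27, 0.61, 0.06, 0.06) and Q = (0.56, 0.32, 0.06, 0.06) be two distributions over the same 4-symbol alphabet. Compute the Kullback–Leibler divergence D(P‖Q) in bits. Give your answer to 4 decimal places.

D(P‖Q) = Σ p·log₂(p/q).
  0.27·log₂(0.27/0.56) = -0.28417
  0.61·log₂(0.61/0.32) = 0.56775
  0.06·log₂(0.06/0.06) = 0.00000
  0.06·log₂(0.06/0.06) = 0.00000
D(P‖Q) = 0.2836 bits.

0.2836 bits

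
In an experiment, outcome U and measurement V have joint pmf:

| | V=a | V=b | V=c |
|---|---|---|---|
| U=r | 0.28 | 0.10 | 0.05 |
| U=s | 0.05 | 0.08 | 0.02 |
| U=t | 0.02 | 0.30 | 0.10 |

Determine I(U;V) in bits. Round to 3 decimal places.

0.284 bits

Marginals: p(U) = (0.4300, 0.1500, 0.4200), p(V) = (0.3500, 0.4800, 0.1700).
I(U;V) = H(U) + H(V) − H(U,V).
H(U) = 1.4598, H(V) = 1.4730, H(U,V) = 2.6492.
I(U;V) = 1.4598 + 1.4730 − 2.6492 = 0.284 bits.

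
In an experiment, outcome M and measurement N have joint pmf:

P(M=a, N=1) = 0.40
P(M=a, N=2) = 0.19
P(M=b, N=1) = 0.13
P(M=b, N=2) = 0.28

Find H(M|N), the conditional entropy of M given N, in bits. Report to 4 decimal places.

0.8835 bits

Marginals: p(M) = (0.5900, 0.4100), p(N) = (0.5300, 0.4700).
H(M|N) = Σ p(N) · H(M|N=·).
  N=1: p=0.5300, H(M|N=1) = 0.8037
  N=2: p=0.4700, H(M|N=2) = 0.9734
Weighted sum = 0.8835 bits.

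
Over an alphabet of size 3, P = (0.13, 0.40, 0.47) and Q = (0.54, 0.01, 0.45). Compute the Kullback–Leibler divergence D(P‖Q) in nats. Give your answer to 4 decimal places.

D(P‖Q) = Σ p·ln(p/q).
  0.13·ln(0.13/0.54) = -0.18512
  0.40·ln(0.40/0.01) = 1.47555
  0.47·ln(0.47/0.45) = 0.02044
D(P‖Q) = 1.3109 nats.

1.3109 nats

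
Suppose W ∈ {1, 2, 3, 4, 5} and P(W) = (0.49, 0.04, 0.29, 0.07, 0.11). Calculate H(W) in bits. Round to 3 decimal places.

H(W) = −Σ p·log₂ p.
  −(0.49)·log₂(0.49) = 0.5043
  −(0.04)·log₂(0.04) = 0.1858
  −(0.29)·log₂(0.29) = 0.5179
  −(0.07)·log₂(0.07) = 0.2686
  −(0.11)·log₂(0.11) = 0.3503
Sum: 0.5043 + 0.1858 + 0.5179 + 0.2686 + 0.3503 = 1.827 bits.

1.827 bits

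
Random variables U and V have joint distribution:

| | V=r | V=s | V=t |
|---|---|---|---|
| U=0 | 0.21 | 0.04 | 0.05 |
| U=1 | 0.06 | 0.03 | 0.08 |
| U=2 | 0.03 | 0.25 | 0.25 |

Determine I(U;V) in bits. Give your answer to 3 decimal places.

Marginals: p(U) = (0.3000, 0.1700, 0.5300), p(V) = (0.3000, 0.3200, 0.3800).
I(U;V) = H(U) + H(V) − H(U,V).
H(U) = 1.4411, H(V) = 1.5776, H(U,V) = 2.7132.
I(U;V) = 1.4411 + 1.5776 − 2.7132 = 0.305 bits.

0.305 bits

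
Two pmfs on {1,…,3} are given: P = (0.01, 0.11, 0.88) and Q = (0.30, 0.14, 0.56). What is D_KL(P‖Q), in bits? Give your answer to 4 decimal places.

0.4865 bits

D(P‖Q) = Σ p·log₂(p/q).
  0.01·log₂(0.01/0.30) = -0.04907
  0.11·log₂(0.11/0.14) = -0.03827
  0.88·log₂(0.88/0.56) = 0.57383
D(P‖Q) = 0.4865 bits.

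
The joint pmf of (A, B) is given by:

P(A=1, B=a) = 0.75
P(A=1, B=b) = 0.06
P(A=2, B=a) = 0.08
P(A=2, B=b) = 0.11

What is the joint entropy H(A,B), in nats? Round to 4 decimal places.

0.8294 nats

H(A,B) = −Σ p(x,y)·ln p(x,y) over all 4 cells.
  cell (1,a): −0.75·ln0.75 = 0.21576
  cell (1,b): −0.06·ln0.06 = 0.16880
  cell (2,a): −0.08·ln0.08 = 0.20206
  cell (2,b): −0.11·ln0.11 = 0.24280
Sum = 0.8294 nats.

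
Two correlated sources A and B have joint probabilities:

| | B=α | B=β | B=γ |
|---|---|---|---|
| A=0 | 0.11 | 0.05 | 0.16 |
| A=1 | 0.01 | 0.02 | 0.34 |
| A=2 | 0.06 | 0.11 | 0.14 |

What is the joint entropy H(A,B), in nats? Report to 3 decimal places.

1.864 nats

H(A,B) = −Σ p(x,y)·ln p(x,y) over all 9 cells.
  cell (0,α): −0.11·ln0.11 = 0.2428
  cell (0,β): −0.05·ln0.05 = 0.1498
  cell (0,γ): −0.16·ln0.16 = 0.2932
  cell (1,α): −0.01·ln0.01 = 0.0461
  cell (1,β): −0.02·ln0.02 = 0.0782
  cell (1,γ): −0.34·ln0.34 = 0.3668
  cell (2,α): −0.06·ln0.06 = 0.1688
  cell (2,β): −0.11·ln0.11 = 0.2428
  cell (2,γ): −0.14·ln0.14 = 0.2753
Sum = 1.864 nats.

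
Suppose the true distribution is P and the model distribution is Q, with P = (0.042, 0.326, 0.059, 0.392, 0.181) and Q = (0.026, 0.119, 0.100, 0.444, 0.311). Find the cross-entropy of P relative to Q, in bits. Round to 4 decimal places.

2.1824 bits

H(P,Q) = −Σ p·log₂ q.
  −0.042·log₂(0.026) = 0.22114
  −0.326·log₂(0.119) = 1.00114
  −0.059·log₂(0.100) = 0.19599
  −0.392·log₂(0.444) = 0.45918
  −0.181·log₂(0.311) = 0.30499
H(P,Q) = 2.1824 bits.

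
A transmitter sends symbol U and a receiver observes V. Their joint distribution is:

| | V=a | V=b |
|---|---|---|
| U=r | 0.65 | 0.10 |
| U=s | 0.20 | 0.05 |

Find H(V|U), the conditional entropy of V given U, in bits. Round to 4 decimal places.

Marginals: p(U) = (0.7500, 0.2500), p(V) = (0.8500, 0.1500).
H(V|U) = Σ p(U) · H(V|U=·).
  U=r: p=0.7500, H(V|U=r) = 0.5665
  U=s: p=0.2500, H(V|U=s) = 0.7219
Weighted sum = 0.6054 bits.

0.6054 bits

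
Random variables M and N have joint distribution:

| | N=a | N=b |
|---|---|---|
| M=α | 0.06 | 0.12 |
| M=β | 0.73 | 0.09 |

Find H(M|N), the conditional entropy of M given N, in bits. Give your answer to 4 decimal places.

0.5132 bits

Chain rule: H(M|N) = H(M,N) − H(N).
Marginals: p(M) = (0.1800, 0.8200), p(N) = (0.7900, 0.2100).
H(M,N) = 1.2547 bits; H(N) = 0.7415 bits.
H(M|N) = 1.2547 − 0.7415 = 0.5132 bits.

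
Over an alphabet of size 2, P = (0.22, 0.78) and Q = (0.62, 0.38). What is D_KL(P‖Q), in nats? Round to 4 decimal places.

D(P‖Q) = Σ p·ln(p/q).
  0.22·ln(0.22/0.62) = -0.22794
  0.78·ln(0.78/0.38) = 0.56092
D(P‖Q) = 0.3330 nats.

0.3330 nats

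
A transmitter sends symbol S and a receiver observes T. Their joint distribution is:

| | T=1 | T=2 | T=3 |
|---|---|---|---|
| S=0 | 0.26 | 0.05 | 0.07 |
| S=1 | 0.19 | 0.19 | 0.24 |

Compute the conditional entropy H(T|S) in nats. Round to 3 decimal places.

Chain rule: H(T|S) = H(S,T) − H(S).
Marginals: p(S) = (0.3800, 0.6200), p(T) = (0.4500, 0.2400, 0.3100).
H(S,T) = 1.6598 nats; H(S) = 0.6641 nats.
H(T|S) = 1.6598 − 0.6641 = 0.996 nats.

0.996 nats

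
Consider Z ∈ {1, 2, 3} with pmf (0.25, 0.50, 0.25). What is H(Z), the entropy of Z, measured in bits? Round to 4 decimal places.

1.5000 bits

H(Z) = −Σ p·log₂ p.
  −(0.25)·log₂(0.25) = 0.50000
  −(0.50)·log₂(0.50) = 0.50000
  −(0.25)·log₂(0.25) = 0.50000
Sum: 0.50000 + 0.50000 + 0.50000 = 1.5000 bits.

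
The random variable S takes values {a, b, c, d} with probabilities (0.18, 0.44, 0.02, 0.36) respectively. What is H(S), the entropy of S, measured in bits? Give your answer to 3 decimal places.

H(S) = −Σ p·log₂ p.
  −(0.18)·log₂(0.18) = 0.4453
  −(0.44)·log₂(0.44) = 0.5211
  −(0.02)·log₂(0.02) = 0.1129
  −(0.36)·log₂(0.36) = 0.5306
Sum: 0.4453 + 0.5211 + 0.1129 + 0.5306 = 1.610 bits.

1.610 bits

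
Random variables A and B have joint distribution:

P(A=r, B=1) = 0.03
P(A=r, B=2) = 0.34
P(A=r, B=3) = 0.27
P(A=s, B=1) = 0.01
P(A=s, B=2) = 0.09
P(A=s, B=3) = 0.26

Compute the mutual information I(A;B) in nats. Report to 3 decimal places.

Marginals: p(A) = (0.6400, 0.3600), p(B) = (0.0400, 0.4300, 0.5300).
I(A;B) = Σ p(x,y)·ln[p(x,y)/(p(x)p(y))].
  (r,1): 0.03·ln(1.1719) = 0.0048
  (r,2): 0.34·ln(1.2355) = 0.0719
  (r,3): 0.27·ln(0.7960) = -0.0616
  (s,1): 0.01·ln(0.6944) = -0.0036
  (s,2): 0.09·ln(0.5814) = -0.0488
  (s,3): 0.26·ln(1.3627) = 0.0805
Sum = 0.043 nats.

0.043 nats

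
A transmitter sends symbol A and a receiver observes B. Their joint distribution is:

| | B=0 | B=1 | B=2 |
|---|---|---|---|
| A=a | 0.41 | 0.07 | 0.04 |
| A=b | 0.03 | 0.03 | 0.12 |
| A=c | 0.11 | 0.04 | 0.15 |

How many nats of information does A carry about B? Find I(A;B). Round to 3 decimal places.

0.176 nats

Marginals: p(A) = (0.5200, 0.1800, 0.3000), p(B) = (0.5500, 0.1400, 0.3100).
I(A;B) = H(A) + H(B) − H(A,B).
H(A) = 1.0099, H(B) = 0.9671, H(A,B) = 1.8014.
I(A;B) = 1.0099 + 0.9671 − 1.8014 = 0.176 nats.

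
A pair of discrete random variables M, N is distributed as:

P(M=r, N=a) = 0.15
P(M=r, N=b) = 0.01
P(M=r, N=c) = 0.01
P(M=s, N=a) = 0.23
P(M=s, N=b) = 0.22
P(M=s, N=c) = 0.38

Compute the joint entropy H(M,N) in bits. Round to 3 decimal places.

H(M,N) = −Σ p(x,y)·log₂ p(x,y) over all 6 cells.
  cell (r,a): −0.15·log₂0.15 = 0.4105
  cell (r,b): −0.01·log₂0.01 = 0.0664
  cell (r,c): −0.01·log₂0.01 = 0.0664
  cell (s,a): −0.23·log₂0.23 = 0.4877
  cell (s,b): −0.22·log₂0.22 = 0.4806
  cell (s,c): −0.38·log₂0.38 = 0.5305
Sum = 2.042 bits.

2.042 bits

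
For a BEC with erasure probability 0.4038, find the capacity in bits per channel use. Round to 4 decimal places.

0.5962 bits

Binary erasure channel: capacity C = 1 − ε.
C = 1 − 0.4038 = 0.5962 bits per channel use.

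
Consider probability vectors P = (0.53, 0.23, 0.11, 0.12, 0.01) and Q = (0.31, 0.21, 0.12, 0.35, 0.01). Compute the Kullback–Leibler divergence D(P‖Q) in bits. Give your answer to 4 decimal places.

0.2411 bits

D(P‖Q) = Σ p·log₂(p/q).
  0.53·log₂(0.53/0.31) = 0.41007
  0.23·log₂(0.23/0.21) = 0.03019
  0.11·log₂(0.11/0.12) = -0.01381
  0.12·log₂(0.12/0.35) = -0.18532
  0.01·log₂(0.01/0.01) = 0.00000
D(P‖Q) = 0.2411 bits.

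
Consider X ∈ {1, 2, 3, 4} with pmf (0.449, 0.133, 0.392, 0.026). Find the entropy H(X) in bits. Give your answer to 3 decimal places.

H(X) = −Σ p·log₂ p.
  −(0.449)·log₂(0.449) = 0.5187
  −(0.133)·log₂(0.133) = 0.3871
  −(0.392)·log₂(0.392) = 0.5296
  −(0.026)·log₂(0.026) = 0.1369
Sum: 0.5187 + 0.3871 + 0.5296 + 0.1369 = 1.572 bits.

1.572 bits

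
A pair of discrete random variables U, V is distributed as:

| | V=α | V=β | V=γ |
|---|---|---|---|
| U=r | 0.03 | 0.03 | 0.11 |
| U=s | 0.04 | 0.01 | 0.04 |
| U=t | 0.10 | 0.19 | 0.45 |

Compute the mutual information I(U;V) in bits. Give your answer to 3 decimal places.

Marginals: p(U) = (0.1700, 0.0900, 0.7400), p(V) = (0.1700, 0.2300, 0.6000).
I(U;V) = Σ p(x,y)·log₂[p(x,y)/(p(x)p(y))].
  (r,α): 0.03·log₂(1.0381) = 0.0016
  (r,β): 0.03·log₂(0.7673) = -0.0115
  (r,γ): 0.11·log₂(1.0784) = 0.0120
  (s,α): 0.04·log₂(2.6144) = 0.0555
  (s,β): 0.01·log₂(0.4831) = -0.0105
  (s,γ): 0.04·log₂(0.7407) = -0.0173
  (t,α): 0.10·log₂(0.7949) = -0.0331
  (t,β): 0.19·log₂(1.1163) = 0.0302
  (t,γ): 0.45·log₂(1.0135) = 0.0087
Sum = 0.036 bits.

0.036 bits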